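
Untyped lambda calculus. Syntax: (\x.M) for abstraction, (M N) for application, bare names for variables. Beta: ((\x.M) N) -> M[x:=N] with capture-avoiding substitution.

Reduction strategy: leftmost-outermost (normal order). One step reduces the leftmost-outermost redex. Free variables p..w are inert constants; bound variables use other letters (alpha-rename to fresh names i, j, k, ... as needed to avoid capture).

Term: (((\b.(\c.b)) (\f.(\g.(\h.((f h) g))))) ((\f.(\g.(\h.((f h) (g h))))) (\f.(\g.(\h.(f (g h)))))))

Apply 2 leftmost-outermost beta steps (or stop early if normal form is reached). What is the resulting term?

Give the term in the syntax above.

Step 0: (((\b.(\c.b)) (\f.(\g.(\h.((f h) g))))) ((\f.(\g.(\h.((f h) (g h))))) (\f.(\g.(\h.(f (g h)))))))
Step 1: ((\c.(\f.(\g.(\h.((f h) g))))) ((\f.(\g.(\h.((f h) (g h))))) (\f.(\g.(\h.(f (g h)))))))
Step 2: (\f.(\g.(\h.((f h) g))))

Answer: (\f.(\g.(\h.((f h) g))))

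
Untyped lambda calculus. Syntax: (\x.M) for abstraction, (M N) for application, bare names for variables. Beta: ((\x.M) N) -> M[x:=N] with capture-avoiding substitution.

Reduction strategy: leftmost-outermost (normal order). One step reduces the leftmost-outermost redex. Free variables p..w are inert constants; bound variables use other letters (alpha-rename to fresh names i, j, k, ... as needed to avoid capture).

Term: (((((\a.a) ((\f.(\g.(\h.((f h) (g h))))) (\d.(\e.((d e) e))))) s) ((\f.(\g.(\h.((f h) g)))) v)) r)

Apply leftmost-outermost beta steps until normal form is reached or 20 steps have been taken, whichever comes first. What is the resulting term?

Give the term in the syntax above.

Step 0: (((((\a.a) ((\f.(\g.(\h.((f h) (g h))))) (\d.(\e.((d e) e))))) s) ((\f.(\g.(\h.((f h) g)))) v)) r)
Step 1: (((((\f.(\g.(\h.((f h) (g h))))) (\d.(\e.((d e) e)))) s) ((\f.(\g.(\h.((f h) g)))) v)) r)
Step 2: ((((\g.(\h.(((\d.(\e.((d e) e))) h) (g h)))) s) ((\f.(\g.(\h.((f h) g)))) v)) r)
Step 3: (((\h.(((\d.(\e.((d e) e))) h) (s h))) ((\f.(\g.(\h.((f h) g)))) v)) r)
Step 4: ((((\d.(\e.((d e) e))) ((\f.(\g.(\h.((f h) g)))) v)) (s ((\f.(\g.(\h.((f h) g)))) v))) r)
Step 5: (((\e.((((\f.(\g.(\h.((f h) g)))) v) e) e)) (s ((\f.(\g.(\h.((f h) g)))) v))) r)
Step 6: (((((\f.(\g.(\h.((f h) g)))) v) (s ((\f.(\g.(\h.((f h) g)))) v))) (s ((\f.(\g.(\h.((f h) g)))) v))) r)
Step 7: ((((\g.(\h.((v h) g))) (s ((\f.(\g.(\h.((f h) g)))) v))) (s ((\f.(\g.(\h.((f h) g)))) v))) r)
Step 8: (((\h.((v h) (s ((\f.(\g.(\h.((f h) g)))) v)))) (s ((\f.(\g.(\h.((f h) g)))) v))) r)
Step 9: (((v (s ((\f.(\g.(\h.((f h) g)))) v))) (s ((\f.(\g.(\h.((f h) g)))) v))) r)
Step 10: (((v (s (\g.(\h.((v h) g))))) (s ((\f.(\g.(\h.((f h) g)))) v))) r)
Step 11: (((v (s (\g.(\h.((v h) g))))) (s (\g.(\h.((v h) g))))) r)

Answer: (((v (s (\g.(\h.((v h) g))))) (s (\g.(\h.((v h) g))))) r)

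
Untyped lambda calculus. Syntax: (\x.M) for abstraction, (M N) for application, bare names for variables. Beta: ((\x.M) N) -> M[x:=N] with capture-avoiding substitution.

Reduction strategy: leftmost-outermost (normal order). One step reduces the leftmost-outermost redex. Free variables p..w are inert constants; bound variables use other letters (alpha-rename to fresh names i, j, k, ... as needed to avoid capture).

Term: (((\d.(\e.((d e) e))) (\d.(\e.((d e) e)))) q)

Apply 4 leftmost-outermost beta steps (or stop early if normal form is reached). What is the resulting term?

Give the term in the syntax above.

Answer: ((q q) q)

Derivation:
Step 0: (((\d.(\e.((d e) e))) (\d.(\e.((d e) e)))) q)
Step 1: ((\e.(((\d.(\e.((d e) e))) e) e)) q)
Step 2: (((\d.(\e.((d e) e))) q) q)
Step 3: ((\e.((q e) e)) q)
Step 4: ((q q) q)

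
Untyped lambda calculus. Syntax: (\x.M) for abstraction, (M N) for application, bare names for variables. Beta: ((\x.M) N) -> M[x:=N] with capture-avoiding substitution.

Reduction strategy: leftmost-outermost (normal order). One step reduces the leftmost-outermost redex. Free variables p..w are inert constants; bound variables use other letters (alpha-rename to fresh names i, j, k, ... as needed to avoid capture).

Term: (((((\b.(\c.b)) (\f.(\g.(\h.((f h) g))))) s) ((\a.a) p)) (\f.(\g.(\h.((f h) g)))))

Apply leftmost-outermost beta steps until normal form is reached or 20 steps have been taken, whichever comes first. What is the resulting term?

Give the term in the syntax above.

Answer: (\h.((p h) (\f.(\g.(\h.((f h) g))))))

Derivation:
Step 0: (((((\b.(\c.b)) (\f.(\g.(\h.((f h) g))))) s) ((\a.a) p)) (\f.(\g.(\h.((f h) g)))))
Step 1: ((((\c.(\f.(\g.(\h.((f h) g))))) s) ((\a.a) p)) (\f.(\g.(\h.((f h) g)))))
Step 2: (((\f.(\g.(\h.((f h) g)))) ((\a.a) p)) (\f.(\g.(\h.((f h) g)))))
Step 3: ((\g.(\h.((((\a.a) p) h) g))) (\f.(\g.(\h.((f h) g)))))
Step 4: (\h.((((\a.a) p) h) (\f.(\g.(\h.((f h) g))))))
Step 5: (\h.((p h) (\f.(\g.(\h.((f h) g))))))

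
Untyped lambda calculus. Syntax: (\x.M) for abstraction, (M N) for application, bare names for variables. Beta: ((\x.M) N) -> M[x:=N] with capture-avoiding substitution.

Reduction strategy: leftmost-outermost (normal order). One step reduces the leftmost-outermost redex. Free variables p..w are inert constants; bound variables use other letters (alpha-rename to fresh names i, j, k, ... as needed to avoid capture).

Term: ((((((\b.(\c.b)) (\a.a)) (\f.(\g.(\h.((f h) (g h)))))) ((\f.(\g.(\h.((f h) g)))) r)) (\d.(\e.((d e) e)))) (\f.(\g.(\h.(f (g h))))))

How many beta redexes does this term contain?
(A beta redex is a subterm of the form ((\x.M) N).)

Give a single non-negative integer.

Answer: 2

Derivation:
Term: ((((((\b.(\c.b)) (\a.a)) (\f.(\g.(\h.((f h) (g h)))))) ((\f.(\g.(\h.((f h) g)))) r)) (\d.(\e.((d e) e)))) (\f.(\g.(\h.(f (g h))))))
  Redex: ((\b.(\c.b)) (\a.a))
  Redex: ((\f.(\g.(\h.((f h) g)))) r)
Total redexes: 2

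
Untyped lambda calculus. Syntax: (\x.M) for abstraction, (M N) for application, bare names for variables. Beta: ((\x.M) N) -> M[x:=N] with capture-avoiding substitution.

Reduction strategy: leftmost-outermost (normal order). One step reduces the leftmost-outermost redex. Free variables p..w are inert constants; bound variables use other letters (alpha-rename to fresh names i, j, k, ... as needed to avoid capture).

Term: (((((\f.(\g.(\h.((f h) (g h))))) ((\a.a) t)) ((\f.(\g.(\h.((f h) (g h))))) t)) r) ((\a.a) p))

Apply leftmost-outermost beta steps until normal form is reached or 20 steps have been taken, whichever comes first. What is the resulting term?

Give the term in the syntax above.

Step 0: (((((\f.(\g.(\h.((f h) (g h))))) ((\a.a) t)) ((\f.(\g.(\h.((f h) (g h))))) t)) r) ((\a.a) p))
Step 1: ((((\g.(\h.((((\a.a) t) h) (g h)))) ((\f.(\g.(\h.((f h) (g h))))) t)) r) ((\a.a) p))
Step 2: (((\h.((((\a.a) t) h) (((\f.(\g.(\h.((f h) (g h))))) t) h))) r) ((\a.a) p))
Step 3: (((((\a.a) t) r) (((\f.(\g.(\h.((f h) (g h))))) t) r)) ((\a.a) p))
Step 4: (((t r) (((\f.(\g.(\h.((f h) (g h))))) t) r)) ((\a.a) p))
Step 5: (((t r) ((\g.(\h.((t h) (g h)))) r)) ((\a.a) p))
Step 6: (((t r) (\h.((t h) (r h)))) ((\a.a) p))
Step 7: (((t r) (\h.((t h) (r h)))) p)

Answer: (((t r) (\h.((t h) (r h)))) p)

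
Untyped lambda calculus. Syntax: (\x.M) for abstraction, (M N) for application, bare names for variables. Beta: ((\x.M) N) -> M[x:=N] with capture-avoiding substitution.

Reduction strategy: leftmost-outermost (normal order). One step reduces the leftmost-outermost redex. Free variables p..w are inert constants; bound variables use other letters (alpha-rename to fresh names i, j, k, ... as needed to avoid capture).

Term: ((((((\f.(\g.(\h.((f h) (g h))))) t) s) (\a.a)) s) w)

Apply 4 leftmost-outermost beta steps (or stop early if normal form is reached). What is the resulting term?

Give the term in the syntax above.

Step 0: ((((((\f.(\g.(\h.((f h) (g h))))) t) s) (\a.a)) s) w)
Step 1: (((((\g.(\h.((t h) (g h)))) s) (\a.a)) s) w)
Step 2: ((((\h.((t h) (s h))) (\a.a)) s) w)
Step 3: ((((t (\a.a)) (s (\a.a))) s) w)
Step 4: (normal form reached)

Answer: ((((t (\a.a)) (s (\a.a))) s) w)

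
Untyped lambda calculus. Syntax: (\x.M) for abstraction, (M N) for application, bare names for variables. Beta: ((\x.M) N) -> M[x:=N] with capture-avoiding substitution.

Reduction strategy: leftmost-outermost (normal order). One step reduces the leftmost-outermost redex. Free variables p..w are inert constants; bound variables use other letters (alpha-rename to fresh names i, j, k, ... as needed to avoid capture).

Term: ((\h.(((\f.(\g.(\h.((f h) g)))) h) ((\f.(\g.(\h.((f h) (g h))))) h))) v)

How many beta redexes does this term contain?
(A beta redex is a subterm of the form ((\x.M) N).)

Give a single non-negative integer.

Term: ((\h.(((\f.(\g.(\h.((f h) g)))) h) ((\f.(\g.(\h.((f h) (g h))))) h))) v)
  Redex: ((\h.(((\f.(\g.(\h.((f h) g)))) h) ((\f.(\g.(\h.((f h) (g h))))) h))) v)
  Redex: ((\f.(\g.(\h.((f h) g)))) h)
  Redex: ((\f.(\g.(\h.((f h) (g h))))) h)
Total redexes: 3

Answer: 3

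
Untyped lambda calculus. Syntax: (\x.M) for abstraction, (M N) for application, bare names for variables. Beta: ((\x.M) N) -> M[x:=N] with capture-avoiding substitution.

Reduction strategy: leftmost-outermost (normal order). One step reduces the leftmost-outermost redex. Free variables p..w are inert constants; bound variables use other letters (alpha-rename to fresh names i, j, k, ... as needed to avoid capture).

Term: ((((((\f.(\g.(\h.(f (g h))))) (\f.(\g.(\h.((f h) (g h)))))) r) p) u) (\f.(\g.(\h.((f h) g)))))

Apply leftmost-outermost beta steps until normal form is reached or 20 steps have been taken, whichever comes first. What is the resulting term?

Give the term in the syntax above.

Step 0: ((((((\f.(\g.(\h.(f (g h))))) (\f.(\g.(\h.((f h) (g h)))))) r) p) u) (\f.(\g.(\h.((f h) g)))))
Step 1: (((((\g.(\h.((\f.(\g.(\h.((f h) (g h))))) (g h)))) r) p) u) (\f.(\g.(\h.((f h) g)))))
Step 2: ((((\h.((\f.(\g.(\h.((f h) (g h))))) (r h))) p) u) (\f.(\g.(\h.((f h) g)))))
Step 3: ((((\f.(\g.(\h.((f h) (g h))))) (r p)) u) (\f.(\g.(\h.((f h) g)))))
Step 4: (((\g.(\h.(((r p) h) (g h)))) u) (\f.(\g.(\h.((f h) g)))))
Step 5: ((\h.(((r p) h) (u h))) (\f.(\g.(\h.((f h) g)))))
Step 6: (((r p) (\f.(\g.(\h.((f h) g))))) (u (\f.(\g.(\h.((f h) g))))))

Answer: (((r p) (\f.(\g.(\h.((f h) g))))) (u (\f.(\g.(\h.((f h) g))))))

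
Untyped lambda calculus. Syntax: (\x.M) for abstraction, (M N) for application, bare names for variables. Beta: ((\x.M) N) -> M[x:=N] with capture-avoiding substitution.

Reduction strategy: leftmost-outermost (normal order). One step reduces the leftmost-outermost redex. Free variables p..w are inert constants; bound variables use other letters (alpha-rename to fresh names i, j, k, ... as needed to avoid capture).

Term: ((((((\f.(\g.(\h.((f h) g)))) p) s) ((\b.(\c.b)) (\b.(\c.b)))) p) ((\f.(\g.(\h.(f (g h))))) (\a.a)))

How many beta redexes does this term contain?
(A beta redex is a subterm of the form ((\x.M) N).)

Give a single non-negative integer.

Answer: 3

Derivation:
Term: ((((((\f.(\g.(\h.((f h) g)))) p) s) ((\b.(\c.b)) (\b.(\c.b)))) p) ((\f.(\g.(\h.(f (g h))))) (\a.a)))
  Redex: ((\f.(\g.(\h.((f h) g)))) p)
  Redex: ((\b.(\c.b)) (\b.(\c.b)))
  Redex: ((\f.(\g.(\h.(f (g h))))) (\a.a))
Total redexes: 3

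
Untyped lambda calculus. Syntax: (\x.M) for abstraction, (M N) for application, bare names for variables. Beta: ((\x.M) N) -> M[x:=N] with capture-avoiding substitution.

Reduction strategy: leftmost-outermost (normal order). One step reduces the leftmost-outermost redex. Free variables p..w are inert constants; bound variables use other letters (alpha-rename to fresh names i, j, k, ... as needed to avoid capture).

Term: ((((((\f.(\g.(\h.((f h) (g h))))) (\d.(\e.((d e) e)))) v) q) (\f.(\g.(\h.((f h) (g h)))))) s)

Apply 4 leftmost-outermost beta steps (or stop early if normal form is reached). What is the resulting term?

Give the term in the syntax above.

Step 0: ((((((\f.(\g.(\h.((f h) (g h))))) (\d.(\e.((d e) e)))) v) q) (\f.(\g.(\h.((f h) (g h)))))) s)
Step 1: (((((\g.(\h.(((\d.(\e.((d e) e))) h) (g h)))) v) q) (\f.(\g.(\h.((f h) (g h)))))) s)
Step 2: ((((\h.(((\d.(\e.((d e) e))) h) (v h))) q) (\f.(\g.(\h.((f h) (g h)))))) s)
Step 3: (((((\d.(\e.((d e) e))) q) (v q)) (\f.(\g.(\h.((f h) (g h)))))) s)
Step 4: ((((\e.((q e) e)) (v q)) (\f.(\g.(\h.((f h) (g h)))))) s)

Answer: ((((\e.((q e) e)) (v q)) (\f.(\g.(\h.((f h) (g h)))))) s)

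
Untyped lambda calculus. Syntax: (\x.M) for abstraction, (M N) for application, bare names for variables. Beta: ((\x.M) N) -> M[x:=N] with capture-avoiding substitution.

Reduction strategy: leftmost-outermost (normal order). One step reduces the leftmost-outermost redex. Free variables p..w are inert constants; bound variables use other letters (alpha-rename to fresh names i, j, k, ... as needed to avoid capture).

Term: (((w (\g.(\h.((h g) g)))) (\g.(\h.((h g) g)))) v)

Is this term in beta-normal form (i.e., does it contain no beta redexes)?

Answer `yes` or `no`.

Term: (((w (\g.(\h.((h g) g)))) (\g.(\h.((h g) g)))) v)
No beta redexes found.

Answer: yes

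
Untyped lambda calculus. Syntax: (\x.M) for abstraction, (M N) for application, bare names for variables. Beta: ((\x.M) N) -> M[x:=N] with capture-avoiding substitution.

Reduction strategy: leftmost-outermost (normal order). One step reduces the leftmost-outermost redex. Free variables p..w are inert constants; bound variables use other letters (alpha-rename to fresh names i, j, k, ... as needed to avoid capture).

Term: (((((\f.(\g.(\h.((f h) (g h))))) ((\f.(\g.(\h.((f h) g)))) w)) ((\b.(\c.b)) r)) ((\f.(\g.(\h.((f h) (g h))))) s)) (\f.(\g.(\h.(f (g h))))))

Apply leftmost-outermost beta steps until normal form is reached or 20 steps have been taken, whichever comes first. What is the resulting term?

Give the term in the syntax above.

Step 0: (((((\f.(\g.(\h.((f h) (g h))))) ((\f.(\g.(\h.((f h) g)))) w)) ((\b.(\c.b)) r)) ((\f.(\g.(\h.((f h) (g h))))) s)) (\f.(\g.(\h.(f (g h))))))
Step 1: ((((\g.(\h.((((\f.(\g.(\h.((f h) g)))) w) h) (g h)))) ((\b.(\c.b)) r)) ((\f.(\g.(\h.((f h) (g h))))) s)) (\f.(\g.(\h.(f (g h))))))
Step 2: (((\h.((((\f.(\g.(\h.((f h) g)))) w) h) (((\b.(\c.b)) r) h))) ((\f.(\g.(\h.((f h) (g h))))) s)) (\f.(\g.(\h.(f (g h))))))
Step 3: (((((\f.(\g.(\h.((f h) g)))) w) ((\f.(\g.(\h.((f h) (g h))))) s)) (((\b.(\c.b)) r) ((\f.(\g.(\h.((f h) (g h))))) s))) (\f.(\g.(\h.(f (g h))))))
Step 4: ((((\g.(\h.((w h) g))) ((\f.(\g.(\h.((f h) (g h))))) s)) (((\b.(\c.b)) r) ((\f.(\g.(\h.((f h) (g h))))) s))) (\f.(\g.(\h.(f (g h))))))
Step 5: (((\h.((w h) ((\f.(\g.(\h.((f h) (g h))))) s))) (((\b.(\c.b)) r) ((\f.(\g.(\h.((f h) (g h))))) s))) (\f.(\g.(\h.(f (g h))))))
Step 6: (((w (((\b.(\c.b)) r) ((\f.(\g.(\h.((f h) (g h))))) s))) ((\f.(\g.(\h.((f h) (g h))))) s)) (\f.(\g.(\h.(f (g h))))))
Step 7: (((w ((\c.r) ((\f.(\g.(\h.((f h) (g h))))) s))) ((\f.(\g.(\h.((f h) (g h))))) s)) (\f.(\g.(\h.(f (g h))))))
Step 8: (((w r) ((\f.(\g.(\h.((f h) (g h))))) s)) (\f.(\g.(\h.(f (g h))))))
Step 9: (((w r) (\g.(\h.((s h) (g h))))) (\f.(\g.(\h.(f (g h))))))

Answer: (((w r) (\g.(\h.((s h) (g h))))) (\f.(\g.(\h.(f (g h))))))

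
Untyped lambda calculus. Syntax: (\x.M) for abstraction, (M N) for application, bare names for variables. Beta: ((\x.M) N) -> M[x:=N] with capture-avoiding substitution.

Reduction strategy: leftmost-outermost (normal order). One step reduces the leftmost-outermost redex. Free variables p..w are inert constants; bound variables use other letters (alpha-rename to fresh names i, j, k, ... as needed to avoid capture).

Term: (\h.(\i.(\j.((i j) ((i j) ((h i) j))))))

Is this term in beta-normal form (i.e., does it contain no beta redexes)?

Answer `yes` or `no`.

Term: (\h.(\i.(\j.((i j) ((i j) ((h i) j))))))
No beta redexes found.

Answer: yes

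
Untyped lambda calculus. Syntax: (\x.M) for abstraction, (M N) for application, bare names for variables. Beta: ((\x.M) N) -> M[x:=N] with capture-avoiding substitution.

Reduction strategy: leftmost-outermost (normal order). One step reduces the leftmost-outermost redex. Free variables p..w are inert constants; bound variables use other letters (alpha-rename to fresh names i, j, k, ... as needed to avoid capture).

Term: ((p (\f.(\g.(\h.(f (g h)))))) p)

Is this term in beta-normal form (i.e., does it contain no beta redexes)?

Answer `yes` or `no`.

Term: ((p (\f.(\g.(\h.(f (g h)))))) p)
No beta redexes found.

Answer: yes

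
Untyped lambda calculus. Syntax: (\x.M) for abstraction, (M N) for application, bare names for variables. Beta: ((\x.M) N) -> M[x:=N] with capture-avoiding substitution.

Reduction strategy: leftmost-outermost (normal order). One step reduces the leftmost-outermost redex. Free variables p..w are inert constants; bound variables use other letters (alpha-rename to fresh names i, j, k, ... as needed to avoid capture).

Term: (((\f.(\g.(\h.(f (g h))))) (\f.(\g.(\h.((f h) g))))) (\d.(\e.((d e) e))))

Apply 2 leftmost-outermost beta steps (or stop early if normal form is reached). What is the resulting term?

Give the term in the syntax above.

Step 0: (((\f.(\g.(\h.(f (g h))))) (\f.(\g.(\h.((f h) g))))) (\d.(\e.((d e) e))))
Step 1: ((\g.(\h.((\f.(\g.(\h.((f h) g)))) (g h)))) (\d.(\e.((d e) e))))
Step 2: (\h.((\f.(\g.(\h.((f h) g)))) ((\d.(\e.((d e) e))) h)))

Answer: (\h.((\f.(\g.(\h.((f h) g)))) ((\d.(\e.((d e) e))) h)))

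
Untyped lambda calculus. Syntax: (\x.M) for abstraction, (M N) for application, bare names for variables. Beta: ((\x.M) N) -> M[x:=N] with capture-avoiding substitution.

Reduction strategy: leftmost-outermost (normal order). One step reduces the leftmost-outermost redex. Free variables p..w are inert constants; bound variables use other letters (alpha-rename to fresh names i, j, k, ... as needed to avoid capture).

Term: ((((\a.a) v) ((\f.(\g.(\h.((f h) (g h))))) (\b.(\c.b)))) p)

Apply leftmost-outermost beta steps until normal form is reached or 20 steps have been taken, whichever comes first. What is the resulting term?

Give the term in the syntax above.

Answer: ((v (\g.(\h.h))) p)

Derivation:
Step 0: ((((\a.a) v) ((\f.(\g.(\h.((f h) (g h))))) (\b.(\c.b)))) p)
Step 1: ((v ((\f.(\g.(\h.((f h) (g h))))) (\b.(\c.b)))) p)
Step 2: ((v (\g.(\h.(((\b.(\c.b)) h) (g h))))) p)
Step 3: ((v (\g.(\h.((\c.h) (g h))))) p)
Step 4: ((v (\g.(\h.h))) p)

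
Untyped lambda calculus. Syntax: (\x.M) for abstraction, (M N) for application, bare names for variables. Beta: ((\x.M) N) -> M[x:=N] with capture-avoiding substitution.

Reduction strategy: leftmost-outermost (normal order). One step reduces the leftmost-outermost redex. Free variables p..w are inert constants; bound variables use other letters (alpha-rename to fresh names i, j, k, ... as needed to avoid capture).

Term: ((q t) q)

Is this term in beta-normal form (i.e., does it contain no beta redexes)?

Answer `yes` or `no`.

Term: ((q t) q)
No beta redexes found.

Answer: yes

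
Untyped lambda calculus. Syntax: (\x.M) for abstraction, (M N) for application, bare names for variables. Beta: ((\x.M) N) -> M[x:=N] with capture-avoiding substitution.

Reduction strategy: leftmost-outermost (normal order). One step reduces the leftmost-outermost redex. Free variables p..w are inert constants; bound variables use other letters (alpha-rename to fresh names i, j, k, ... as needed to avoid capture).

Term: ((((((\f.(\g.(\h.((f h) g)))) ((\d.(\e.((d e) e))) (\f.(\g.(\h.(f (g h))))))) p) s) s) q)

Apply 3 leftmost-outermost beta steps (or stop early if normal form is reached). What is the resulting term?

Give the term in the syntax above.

Step 0: ((((((\f.(\g.(\h.((f h) g)))) ((\d.(\e.((d e) e))) (\f.(\g.(\h.(f (g h))))))) p) s) s) q)
Step 1: (((((\g.(\h.((((\d.(\e.((d e) e))) (\f.(\g.(\h.(f (g h)))))) h) g))) p) s) s) q)
Step 2: ((((\h.((((\d.(\e.((d e) e))) (\f.(\g.(\h.(f (g h)))))) h) p)) s) s) q)
Step 3: ((((((\d.(\e.((d e) e))) (\f.(\g.(\h.(f (g h)))))) s) p) s) q)

Answer: ((((((\d.(\e.((d e) e))) (\f.(\g.(\h.(f (g h)))))) s) p) s) q)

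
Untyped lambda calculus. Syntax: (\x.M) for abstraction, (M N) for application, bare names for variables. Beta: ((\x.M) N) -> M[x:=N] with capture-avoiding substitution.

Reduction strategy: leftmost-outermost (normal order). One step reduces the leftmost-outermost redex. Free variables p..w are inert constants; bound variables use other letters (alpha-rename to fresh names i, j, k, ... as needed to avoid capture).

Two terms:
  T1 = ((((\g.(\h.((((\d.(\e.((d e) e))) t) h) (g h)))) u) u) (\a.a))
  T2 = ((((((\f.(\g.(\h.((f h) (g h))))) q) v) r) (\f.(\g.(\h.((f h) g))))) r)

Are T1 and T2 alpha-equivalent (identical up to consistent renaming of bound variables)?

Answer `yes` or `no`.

Answer: no

Derivation:
Term 1: ((((\g.(\h.((((\d.(\e.((d e) e))) t) h) (g h)))) u) u) (\a.a))
Term 2: ((((((\f.(\g.(\h.((f h) (g h))))) q) v) r) (\f.(\g.(\h.((f h) g))))) r)
Alpha-equivalence: compare structure up to binder renaming.
Result: False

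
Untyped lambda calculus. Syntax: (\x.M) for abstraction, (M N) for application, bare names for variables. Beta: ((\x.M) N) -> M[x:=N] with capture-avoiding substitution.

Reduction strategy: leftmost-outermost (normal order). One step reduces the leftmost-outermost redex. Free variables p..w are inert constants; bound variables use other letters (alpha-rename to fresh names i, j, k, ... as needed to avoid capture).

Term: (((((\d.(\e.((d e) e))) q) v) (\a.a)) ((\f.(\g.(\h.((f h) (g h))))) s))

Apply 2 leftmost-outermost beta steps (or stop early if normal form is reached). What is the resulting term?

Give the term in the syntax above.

Answer: ((((q v) v) (\a.a)) ((\f.(\g.(\h.((f h) (g h))))) s))

Derivation:
Step 0: (((((\d.(\e.((d e) e))) q) v) (\a.a)) ((\f.(\g.(\h.((f h) (g h))))) s))
Step 1: ((((\e.((q e) e)) v) (\a.a)) ((\f.(\g.(\h.((f h) (g h))))) s))
Step 2: ((((q v) v) (\a.a)) ((\f.(\g.(\h.((f h) (g h))))) s))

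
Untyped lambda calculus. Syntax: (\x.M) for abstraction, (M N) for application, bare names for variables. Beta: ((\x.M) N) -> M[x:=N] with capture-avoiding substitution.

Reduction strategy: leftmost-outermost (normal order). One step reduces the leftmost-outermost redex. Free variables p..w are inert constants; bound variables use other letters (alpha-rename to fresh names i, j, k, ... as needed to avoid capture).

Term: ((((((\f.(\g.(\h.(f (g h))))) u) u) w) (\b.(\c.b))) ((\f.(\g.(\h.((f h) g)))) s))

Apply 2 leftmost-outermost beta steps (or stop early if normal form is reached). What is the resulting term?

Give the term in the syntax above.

Answer: ((((\h.(u (u h))) w) (\b.(\c.b))) ((\f.(\g.(\h.((f h) g)))) s))

Derivation:
Step 0: ((((((\f.(\g.(\h.(f (g h))))) u) u) w) (\b.(\c.b))) ((\f.(\g.(\h.((f h) g)))) s))
Step 1: (((((\g.(\h.(u (g h)))) u) w) (\b.(\c.b))) ((\f.(\g.(\h.((f h) g)))) s))
Step 2: ((((\h.(u (u h))) w) (\b.(\c.b))) ((\f.(\g.(\h.((f h) g)))) s))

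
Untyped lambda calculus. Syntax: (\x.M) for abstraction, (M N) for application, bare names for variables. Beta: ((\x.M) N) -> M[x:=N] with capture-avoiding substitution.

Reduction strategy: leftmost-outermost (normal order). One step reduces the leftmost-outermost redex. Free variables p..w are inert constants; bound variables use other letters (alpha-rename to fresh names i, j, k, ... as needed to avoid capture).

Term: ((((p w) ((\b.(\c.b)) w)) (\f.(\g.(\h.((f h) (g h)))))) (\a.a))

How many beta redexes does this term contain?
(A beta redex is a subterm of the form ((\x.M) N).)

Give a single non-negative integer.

Answer: 1

Derivation:
Term: ((((p w) ((\b.(\c.b)) w)) (\f.(\g.(\h.((f h) (g h)))))) (\a.a))
  Redex: ((\b.(\c.b)) w)
Total redexes: 1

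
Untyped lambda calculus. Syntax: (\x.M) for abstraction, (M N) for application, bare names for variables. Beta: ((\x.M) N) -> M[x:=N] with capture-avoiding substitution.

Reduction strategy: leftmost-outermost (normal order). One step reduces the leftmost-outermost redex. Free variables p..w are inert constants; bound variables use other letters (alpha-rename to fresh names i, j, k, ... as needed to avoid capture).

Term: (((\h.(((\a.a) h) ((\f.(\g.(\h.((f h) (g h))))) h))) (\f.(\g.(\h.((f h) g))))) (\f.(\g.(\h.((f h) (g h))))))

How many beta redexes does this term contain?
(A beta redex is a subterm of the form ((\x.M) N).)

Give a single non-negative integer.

Answer: 3

Derivation:
Term: (((\h.(((\a.a) h) ((\f.(\g.(\h.((f h) (g h))))) h))) (\f.(\g.(\h.((f h) g))))) (\f.(\g.(\h.((f h) (g h))))))
  Redex: ((\h.(((\a.a) h) ((\f.(\g.(\h.((f h) (g h))))) h))) (\f.(\g.(\h.((f h) g)))))
  Redex: ((\a.a) h)
  Redex: ((\f.(\g.(\h.((f h) (g h))))) h)
Total redexes: 3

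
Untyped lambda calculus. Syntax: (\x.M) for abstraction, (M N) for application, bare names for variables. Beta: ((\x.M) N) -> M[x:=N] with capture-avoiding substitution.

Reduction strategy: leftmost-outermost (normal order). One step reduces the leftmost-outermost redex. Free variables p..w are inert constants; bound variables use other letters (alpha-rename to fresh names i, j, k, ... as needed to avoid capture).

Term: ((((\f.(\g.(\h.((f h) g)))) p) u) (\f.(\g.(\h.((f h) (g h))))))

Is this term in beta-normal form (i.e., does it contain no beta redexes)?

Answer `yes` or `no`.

Answer: no

Derivation:
Term: ((((\f.(\g.(\h.((f h) g)))) p) u) (\f.(\g.(\h.((f h) (g h))))))
Found 1 beta redex(es).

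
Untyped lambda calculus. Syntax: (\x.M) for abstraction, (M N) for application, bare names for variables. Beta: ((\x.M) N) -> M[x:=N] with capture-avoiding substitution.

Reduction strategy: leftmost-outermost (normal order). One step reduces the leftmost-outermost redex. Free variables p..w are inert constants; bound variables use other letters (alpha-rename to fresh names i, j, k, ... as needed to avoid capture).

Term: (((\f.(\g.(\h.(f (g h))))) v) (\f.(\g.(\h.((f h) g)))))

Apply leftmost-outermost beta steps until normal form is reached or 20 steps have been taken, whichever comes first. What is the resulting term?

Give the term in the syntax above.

Step 0: (((\f.(\g.(\h.(f (g h))))) v) (\f.(\g.(\h.((f h) g)))))
Step 1: ((\g.(\h.(v (g h)))) (\f.(\g.(\h.((f h) g)))))
Step 2: (\h.(v ((\f.(\g.(\h.((f h) g)))) h)))
Step 3: (\h.(v (\g.(\i.((h i) g)))))

Answer: (\h.(v (\g.(\i.((h i) g)))))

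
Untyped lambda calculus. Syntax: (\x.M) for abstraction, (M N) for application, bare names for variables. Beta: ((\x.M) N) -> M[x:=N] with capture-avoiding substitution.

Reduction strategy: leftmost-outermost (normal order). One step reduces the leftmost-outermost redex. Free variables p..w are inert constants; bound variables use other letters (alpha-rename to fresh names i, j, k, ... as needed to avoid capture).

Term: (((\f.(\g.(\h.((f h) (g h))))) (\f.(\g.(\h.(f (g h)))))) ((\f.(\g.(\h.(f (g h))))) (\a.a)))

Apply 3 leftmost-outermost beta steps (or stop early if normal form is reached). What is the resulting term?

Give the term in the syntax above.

Step 0: (((\f.(\g.(\h.((f h) (g h))))) (\f.(\g.(\h.(f (g h)))))) ((\f.(\g.(\h.(f (g h))))) (\a.a)))
Step 1: ((\g.(\h.(((\f.(\g.(\h.(f (g h))))) h) (g h)))) ((\f.(\g.(\h.(f (g h))))) (\a.a)))
Step 2: (\h.(((\f.(\g.(\h.(f (g h))))) h) (((\f.(\g.(\h.(f (g h))))) (\a.a)) h)))
Step 3: (\h.((\g.(\i.(h (g i)))) (((\f.(\g.(\h.(f (g h))))) (\a.a)) h)))

Answer: (\h.((\g.(\i.(h (g i)))) (((\f.(\g.(\h.(f (g h))))) (\a.a)) h)))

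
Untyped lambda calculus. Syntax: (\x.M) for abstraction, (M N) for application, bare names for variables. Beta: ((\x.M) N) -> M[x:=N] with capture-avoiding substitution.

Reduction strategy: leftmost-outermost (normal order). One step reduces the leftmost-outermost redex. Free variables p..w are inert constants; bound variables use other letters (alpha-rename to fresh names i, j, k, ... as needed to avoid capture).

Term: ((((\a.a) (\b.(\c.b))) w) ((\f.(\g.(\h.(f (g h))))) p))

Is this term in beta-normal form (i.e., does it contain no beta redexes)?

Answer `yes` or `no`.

Answer: no

Derivation:
Term: ((((\a.a) (\b.(\c.b))) w) ((\f.(\g.(\h.(f (g h))))) p))
Found 2 beta redex(es).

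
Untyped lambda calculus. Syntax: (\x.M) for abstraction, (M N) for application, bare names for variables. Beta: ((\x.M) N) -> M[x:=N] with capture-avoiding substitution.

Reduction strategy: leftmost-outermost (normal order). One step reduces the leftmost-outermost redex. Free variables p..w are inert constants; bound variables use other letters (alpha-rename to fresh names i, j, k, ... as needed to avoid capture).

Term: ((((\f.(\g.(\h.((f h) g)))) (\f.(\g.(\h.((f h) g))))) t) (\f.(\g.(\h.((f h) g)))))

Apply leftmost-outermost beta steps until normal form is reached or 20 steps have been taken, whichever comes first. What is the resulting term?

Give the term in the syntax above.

Answer: (\h.(\i.((h i) t)))

Derivation:
Step 0: ((((\f.(\g.(\h.((f h) g)))) (\f.(\g.(\h.((f h) g))))) t) (\f.(\g.(\h.((f h) g)))))
Step 1: (((\g.(\h.(((\f.(\g.(\h.((f h) g)))) h) g))) t) (\f.(\g.(\h.((f h) g)))))
Step 2: ((\h.(((\f.(\g.(\h.((f h) g)))) h) t)) (\f.(\g.(\h.((f h) g)))))
Step 3: (((\f.(\g.(\h.((f h) g)))) (\f.(\g.(\h.((f h) g))))) t)
Step 4: ((\g.(\h.(((\f.(\g.(\h.((f h) g)))) h) g))) t)
Step 5: (\h.(((\f.(\g.(\h.((f h) g)))) h) t))
Step 6: (\h.((\g.(\i.((h i) g))) t))
Step 7: (\h.(\i.((h i) t)))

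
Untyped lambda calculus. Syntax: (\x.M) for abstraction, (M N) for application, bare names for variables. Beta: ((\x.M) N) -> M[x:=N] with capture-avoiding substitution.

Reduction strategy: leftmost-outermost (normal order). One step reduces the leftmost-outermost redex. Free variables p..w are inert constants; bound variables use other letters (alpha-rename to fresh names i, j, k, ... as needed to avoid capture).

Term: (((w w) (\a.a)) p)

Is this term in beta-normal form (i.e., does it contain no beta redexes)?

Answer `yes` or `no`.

Term: (((w w) (\a.a)) p)
No beta redexes found.

Answer: yes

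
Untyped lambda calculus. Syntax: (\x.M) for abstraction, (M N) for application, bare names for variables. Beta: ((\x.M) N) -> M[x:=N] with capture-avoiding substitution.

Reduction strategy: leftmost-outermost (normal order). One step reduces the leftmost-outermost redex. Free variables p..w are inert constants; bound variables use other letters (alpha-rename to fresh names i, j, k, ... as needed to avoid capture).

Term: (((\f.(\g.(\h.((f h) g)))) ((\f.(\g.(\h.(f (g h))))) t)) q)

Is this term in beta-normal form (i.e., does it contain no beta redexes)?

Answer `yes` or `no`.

Answer: no

Derivation:
Term: (((\f.(\g.(\h.((f h) g)))) ((\f.(\g.(\h.(f (g h))))) t)) q)
Found 2 beta redex(es).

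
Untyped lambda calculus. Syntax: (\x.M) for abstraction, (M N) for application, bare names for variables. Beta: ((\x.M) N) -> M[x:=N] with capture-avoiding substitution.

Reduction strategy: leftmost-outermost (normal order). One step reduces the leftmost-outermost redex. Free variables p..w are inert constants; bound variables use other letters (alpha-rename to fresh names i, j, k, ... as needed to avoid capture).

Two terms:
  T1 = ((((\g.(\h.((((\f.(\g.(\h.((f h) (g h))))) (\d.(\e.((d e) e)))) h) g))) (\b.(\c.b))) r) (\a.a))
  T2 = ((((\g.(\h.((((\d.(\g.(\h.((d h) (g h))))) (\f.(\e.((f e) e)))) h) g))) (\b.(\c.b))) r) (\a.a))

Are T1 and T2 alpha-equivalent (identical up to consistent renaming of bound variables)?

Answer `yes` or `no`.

Answer: yes

Derivation:
Term 1: ((((\g.(\h.((((\f.(\g.(\h.((f h) (g h))))) (\d.(\e.((d e) e)))) h) g))) (\b.(\c.b))) r) (\a.a))
Term 2: ((((\g.(\h.((((\d.(\g.(\h.((d h) (g h))))) (\f.(\e.((f e) e)))) h) g))) (\b.(\c.b))) r) (\a.a))
Alpha-equivalence: compare structure up to binder renaming.
Result: True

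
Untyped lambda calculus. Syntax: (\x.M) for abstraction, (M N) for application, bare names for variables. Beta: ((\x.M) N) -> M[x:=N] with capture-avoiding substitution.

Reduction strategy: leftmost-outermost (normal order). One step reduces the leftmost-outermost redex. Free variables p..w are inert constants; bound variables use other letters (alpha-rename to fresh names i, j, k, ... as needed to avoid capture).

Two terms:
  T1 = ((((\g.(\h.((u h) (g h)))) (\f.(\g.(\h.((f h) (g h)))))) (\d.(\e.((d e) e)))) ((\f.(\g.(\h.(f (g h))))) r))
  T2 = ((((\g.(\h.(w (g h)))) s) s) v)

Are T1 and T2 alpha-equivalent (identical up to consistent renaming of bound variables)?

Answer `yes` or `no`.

Term 1: ((((\g.(\h.((u h) (g h)))) (\f.(\g.(\h.((f h) (g h)))))) (\d.(\e.((d e) e)))) ((\f.(\g.(\h.(f (g h))))) r))
Term 2: ((((\g.(\h.(w (g h)))) s) s) v)
Alpha-equivalence: compare structure up to binder renaming.
Result: False

Answer: no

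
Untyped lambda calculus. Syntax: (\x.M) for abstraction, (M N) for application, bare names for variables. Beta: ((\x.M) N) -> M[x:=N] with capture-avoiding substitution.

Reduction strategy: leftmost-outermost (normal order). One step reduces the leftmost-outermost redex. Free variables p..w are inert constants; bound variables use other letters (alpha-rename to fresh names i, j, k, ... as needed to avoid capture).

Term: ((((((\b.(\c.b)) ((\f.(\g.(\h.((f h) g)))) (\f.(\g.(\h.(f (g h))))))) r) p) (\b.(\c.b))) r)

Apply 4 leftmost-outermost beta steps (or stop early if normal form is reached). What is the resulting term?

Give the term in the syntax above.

Step 0: ((((((\b.(\c.b)) ((\f.(\g.(\h.((f h) g)))) (\f.(\g.(\h.(f (g h))))))) r) p) (\b.(\c.b))) r)
Step 1: (((((\c.((\f.(\g.(\h.((f h) g)))) (\f.(\g.(\h.(f (g h))))))) r) p) (\b.(\c.b))) r)
Step 2: (((((\f.(\g.(\h.((f h) g)))) (\f.(\g.(\h.(f (g h)))))) p) (\b.(\c.b))) r)
Step 3: ((((\g.(\h.(((\f.(\g.(\h.(f (g h))))) h) g))) p) (\b.(\c.b))) r)
Step 4: (((\h.(((\f.(\g.(\h.(f (g h))))) h) p)) (\b.(\c.b))) r)

Answer: (((\h.(((\f.(\g.(\h.(f (g h))))) h) p)) (\b.(\c.b))) r)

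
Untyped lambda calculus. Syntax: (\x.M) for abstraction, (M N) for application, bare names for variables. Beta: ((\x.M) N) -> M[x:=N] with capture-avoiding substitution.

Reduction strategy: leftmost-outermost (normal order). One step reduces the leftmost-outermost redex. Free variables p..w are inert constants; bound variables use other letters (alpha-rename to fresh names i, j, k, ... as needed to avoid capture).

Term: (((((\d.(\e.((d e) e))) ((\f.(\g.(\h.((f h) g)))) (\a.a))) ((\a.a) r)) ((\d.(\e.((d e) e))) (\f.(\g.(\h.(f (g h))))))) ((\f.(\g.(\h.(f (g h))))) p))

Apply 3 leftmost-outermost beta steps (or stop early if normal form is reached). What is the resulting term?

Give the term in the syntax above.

Step 0: (((((\d.(\e.((d e) e))) ((\f.(\g.(\h.((f h) g)))) (\a.a))) ((\a.a) r)) ((\d.(\e.((d e) e))) (\f.(\g.(\h.(f (g h))))))) ((\f.(\g.(\h.(f (g h))))) p))
Step 1: ((((\e.((((\f.(\g.(\h.((f h) g)))) (\a.a)) e) e)) ((\a.a) r)) ((\d.(\e.((d e) e))) (\f.(\g.(\h.(f (g h))))))) ((\f.(\g.(\h.(f (g h))))) p))
Step 2: ((((((\f.(\g.(\h.((f h) g)))) (\a.a)) ((\a.a) r)) ((\a.a) r)) ((\d.(\e.((d e) e))) (\f.(\g.(\h.(f (g h))))))) ((\f.(\g.(\h.(f (g h))))) p))
Step 3: (((((\g.(\h.(((\a.a) h) g))) ((\a.a) r)) ((\a.a) r)) ((\d.(\e.((d e) e))) (\f.(\g.(\h.(f (g h))))))) ((\f.(\g.(\h.(f (g h))))) p))

Answer: (((((\g.(\h.(((\a.a) h) g))) ((\a.a) r)) ((\a.a) r)) ((\d.(\e.((d e) e))) (\f.(\g.(\h.(f (g h))))))) ((\f.(\g.(\h.(f (g h))))) p))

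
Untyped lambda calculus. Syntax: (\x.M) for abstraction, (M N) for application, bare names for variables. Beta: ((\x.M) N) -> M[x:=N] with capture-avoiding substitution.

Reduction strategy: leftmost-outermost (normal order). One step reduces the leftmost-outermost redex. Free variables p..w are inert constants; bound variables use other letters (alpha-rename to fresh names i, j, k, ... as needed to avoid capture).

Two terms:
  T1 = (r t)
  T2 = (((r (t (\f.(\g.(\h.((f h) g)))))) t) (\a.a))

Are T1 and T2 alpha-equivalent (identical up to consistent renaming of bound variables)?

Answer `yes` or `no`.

Term 1: (r t)
Term 2: (((r (t (\f.(\g.(\h.((f h) g)))))) t) (\a.a))
Alpha-equivalence: compare structure up to binder renaming.
Result: False

Answer: no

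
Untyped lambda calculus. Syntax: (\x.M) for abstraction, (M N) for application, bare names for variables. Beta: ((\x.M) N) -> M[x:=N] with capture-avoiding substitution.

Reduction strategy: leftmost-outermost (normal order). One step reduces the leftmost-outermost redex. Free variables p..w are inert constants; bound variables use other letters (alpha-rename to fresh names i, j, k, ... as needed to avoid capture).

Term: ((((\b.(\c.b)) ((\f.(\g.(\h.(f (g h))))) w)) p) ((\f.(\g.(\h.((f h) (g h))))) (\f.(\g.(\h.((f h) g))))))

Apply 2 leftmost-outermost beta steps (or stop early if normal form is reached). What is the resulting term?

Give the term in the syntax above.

Step 0: ((((\b.(\c.b)) ((\f.(\g.(\h.(f (g h))))) w)) p) ((\f.(\g.(\h.((f h) (g h))))) (\f.(\g.(\h.((f h) g))))))
Step 1: (((\c.((\f.(\g.(\h.(f (g h))))) w)) p) ((\f.(\g.(\h.((f h) (g h))))) (\f.(\g.(\h.((f h) g))))))
Step 2: (((\f.(\g.(\h.(f (g h))))) w) ((\f.(\g.(\h.((f h) (g h))))) (\f.(\g.(\h.((f h) g))))))

Answer: (((\f.(\g.(\h.(f (g h))))) w) ((\f.(\g.(\h.((f h) (g h))))) (\f.(\g.(\h.((f h) g))))))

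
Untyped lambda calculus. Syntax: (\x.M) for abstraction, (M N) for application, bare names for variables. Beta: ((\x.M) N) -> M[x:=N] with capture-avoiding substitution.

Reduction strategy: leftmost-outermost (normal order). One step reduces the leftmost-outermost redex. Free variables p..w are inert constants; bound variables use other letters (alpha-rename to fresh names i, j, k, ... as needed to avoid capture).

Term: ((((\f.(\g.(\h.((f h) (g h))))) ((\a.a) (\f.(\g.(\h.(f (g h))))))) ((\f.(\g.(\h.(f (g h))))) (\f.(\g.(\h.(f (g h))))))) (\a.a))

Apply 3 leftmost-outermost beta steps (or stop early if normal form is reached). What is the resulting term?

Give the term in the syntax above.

Answer: ((((\a.a) (\f.(\g.(\h.(f (g h)))))) (\a.a)) (((\f.(\g.(\h.(f (g h))))) (\f.(\g.(\h.(f (g h)))))) (\a.a)))

Derivation:
Step 0: ((((\f.(\g.(\h.((f h) (g h))))) ((\a.a) (\f.(\g.(\h.(f (g h))))))) ((\f.(\g.(\h.(f (g h))))) (\f.(\g.(\h.(f (g h))))))) (\a.a))
Step 1: (((\g.(\h.((((\a.a) (\f.(\g.(\h.(f (g h)))))) h) (g h)))) ((\f.(\g.(\h.(f (g h))))) (\f.(\g.(\h.(f (g h))))))) (\a.a))
Step 2: ((\h.((((\a.a) (\f.(\g.(\h.(f (g h)))))) h) (((\f.(\g.(\h.(f (g h))))) (\f.(\g.(\h.(f (g h)))))) h))) (\a.a))
Step 3: ((((\a.a) (\f.(\g.(\h.(f (g h)))))) (\a.a)) (((\f.(\g.(\h.(f (g h))))) (\f.(\g.(\h.(f (g h)))))) (\a.a)))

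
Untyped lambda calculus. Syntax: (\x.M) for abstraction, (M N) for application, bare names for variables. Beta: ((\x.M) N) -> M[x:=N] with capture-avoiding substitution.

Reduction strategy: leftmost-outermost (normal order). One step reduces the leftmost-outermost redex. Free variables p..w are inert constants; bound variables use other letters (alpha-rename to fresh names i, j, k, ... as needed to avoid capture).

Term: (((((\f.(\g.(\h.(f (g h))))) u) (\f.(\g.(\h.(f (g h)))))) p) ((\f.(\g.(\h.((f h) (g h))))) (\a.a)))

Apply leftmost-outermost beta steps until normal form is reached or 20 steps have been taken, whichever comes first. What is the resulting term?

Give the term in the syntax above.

Answer: ((u (\g.(\h.(p (g h))))) (\g.(\h.(h (g h)))))

Derivation:
Step 0: (((((\f.(\g.(\h.(f (g h))))) u) (\f.(\g.(\h.(f (g h)))))) p) ((\f.(\g.(\h.((f h) (g h))))) (\a.a)))
Step 1: ((((\g.(\h.(u (g h)))) (\f.(\g.(\h.(f (g h)))))) p) ((\f.(\g.(\h.((f h) (g h))))) (\a.a)))
Step 2: (((\h.(u ((\f.(\g.(\h.(f (g h))))) h))) p) ((\f.(\g.(\h.((f h) (g h))))) (\a.a)))
Step 3: ((u ((\f.(\g.(\h.(f (g h))))) p)) ((\f.(\g.(\h.((f h) (g h))))) (\a.a)))
Step 4: ((u (\g.(\h.(p (g h))))) ((\f.(\g.(\h.((f h) (g h))))) (\a.a)))
Step 5: ((u (\g.(\h.(p (g h))))) (\g.(\h.(((\a.a) h) (g h)))))
Step 6: ((u (\g.(\h.(p (g h))))) (\g.(\h.(h (g h)))))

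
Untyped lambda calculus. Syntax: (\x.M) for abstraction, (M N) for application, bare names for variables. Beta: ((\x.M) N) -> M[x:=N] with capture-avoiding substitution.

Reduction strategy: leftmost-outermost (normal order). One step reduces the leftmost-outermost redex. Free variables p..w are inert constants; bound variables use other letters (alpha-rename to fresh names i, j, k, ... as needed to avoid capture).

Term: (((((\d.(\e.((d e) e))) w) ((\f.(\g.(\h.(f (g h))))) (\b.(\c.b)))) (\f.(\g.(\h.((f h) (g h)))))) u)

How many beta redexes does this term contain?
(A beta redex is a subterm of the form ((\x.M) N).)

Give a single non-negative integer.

Answer: 2

Derivation:
Term: (((((\d.(\e.((d e) e))) w) ((\f.(\g.(\h.(f (g h))))) (\b.(\c.b)))) (\f.(\g.(\h.((f h) (g h)))))) u)
  Redex: ((\d.(\e.((d e) e))) w)
  Redex: ((\f.(\g.(\h.(f (g h))))) (\b.(\c.b)))
Total redexes: 2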